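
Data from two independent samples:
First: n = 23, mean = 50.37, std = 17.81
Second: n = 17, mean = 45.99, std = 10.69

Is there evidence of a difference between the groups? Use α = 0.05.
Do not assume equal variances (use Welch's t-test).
Welch's two-sample t-test:
H₀: μ₁ = μ₂
H₁: μ₁ ≠ μ₂
s₁²/n₁ = 17.81²/23 = 13.7911,  s₂²/n₂ = 10.69²/17 = 6.7221
SE = √(s₁²/n₁ + s₂²/n₂) = √(13.7911 + 6.7221) = 4.5292
df (Welch-Satterthwaite) = (s₁²/n₁ + s₂²/n₂)² / [(s₁²/n₁)²/(n₁-1) + (s₂²/n₂)²/(n₂-1)] ≈ 36.69
t = (x̄₁ - x̄₂) / SE = (50.37 - 45.99) / 4.5292 = 4.38 / 4.5292 = 0.967
p-value = 0.3398

Since p-value > α = 0.05, we fail to reject H₀.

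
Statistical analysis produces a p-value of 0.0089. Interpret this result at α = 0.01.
Since p = 0.0089 < α = 0.01, reject H₀.
There is sufficient evidence to reject the null hypothesis; the result is statistically significant at the 0.01 level.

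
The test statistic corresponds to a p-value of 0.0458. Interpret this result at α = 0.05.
Since p = 0.0458 < α = 0.05, reject H₀.
There is sufficient evidence to reject the null hypothesis; the result is statistically significant at the 0.05 level.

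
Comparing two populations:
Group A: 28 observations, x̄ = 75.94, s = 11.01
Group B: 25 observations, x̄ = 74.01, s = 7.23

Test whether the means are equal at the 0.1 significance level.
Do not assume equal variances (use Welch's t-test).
Welch's two-sample t-test:
H₀: μ₁ = μ₂
H₁: μ₁ ≠ μ₂
s₁²/n₁ = 11.01²/28 = 4.3293,  s₂²/n₂ = 7.23²/25 = 2.0909
SE = √(s₁²/n₁ + s₂²/n₂) = √(4.3293 + 2.0909) = 2.5338
df (Welch-Satterthwaite) = (s₁²/n₁ + s₂²/n₂)² / [(s₁²/n₁)²/(n₁-1) + (s₂²/n₂)²/(n₂-1)] ≈ 47.04
t = (x̄₁ - x̄₂) / SE = (75.94 - 74.01) / 2.5338 = 1.93 / 2.5338 = 0.762
p-value = 0.4500

Since p-value > α = 0.1, we fail to reject H₀.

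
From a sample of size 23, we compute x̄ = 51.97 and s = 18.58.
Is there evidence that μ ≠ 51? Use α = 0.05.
One-sample t-test:
H₀: μ = 51
H₁: μ ≠ 51
df = n - 1 = 22
t = (x̄ - μ₀) / (s/√n) = (51.97 - 51) / (18.58/√23) = 0.250
p-value = 0.8046

Since p-value > α = 0.05, we fail to reject H₀.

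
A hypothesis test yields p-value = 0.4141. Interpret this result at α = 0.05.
Since p = 0.4141 > α = 0.05, fail to reject H₀.
There is insufficient evidence to reject the null hypothesis; the result is not statistically significant at the 0.05 level.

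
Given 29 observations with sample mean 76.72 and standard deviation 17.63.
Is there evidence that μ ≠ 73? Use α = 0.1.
One-sample t-test:
H₀: μ = 73
H₁: μ ≠ 73
df = n - 1 = 28
t = (x̄ - μ₀) / (s/√n) = (76.72 - 73) / (17.63/√29) = 1.136
p-value = 0.2655

Since p-value > α = 0.1, we fail to reject H₀.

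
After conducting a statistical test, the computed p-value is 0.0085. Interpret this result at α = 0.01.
Since p = 0.0085 < α = 0.01, reject H₀.
There is sufficient evidence to reject the null hypothesis; the result is statistically significant at the 0.01 level.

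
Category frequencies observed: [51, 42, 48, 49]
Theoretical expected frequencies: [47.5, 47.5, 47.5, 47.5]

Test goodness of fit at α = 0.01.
Chi-square goodness of fit test:
H₀: observed counts match expected distribution
H₁: observed counts differ from expected distribution
df = k - 1 = 3
χ² = Σ(O - E)²/E
   = (51 - 47.5)²/47.5 + (42 - 47.5)²/47.5 + (48 - 47.5)²/47.5 + (49 - 47.5)²/47.5
   = 0.258 + 0.637 + 0.005 + 0.047
   = 0.95
p-value = 0.8140

Since p-value > α = 0.01, we fail to reject H₀.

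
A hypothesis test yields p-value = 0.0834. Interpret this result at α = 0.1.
Since p = 0.0834 < α = 0.1, reject H₀.
There is sufficient evidence to reject the null hypothesis; the result is statistically significant at the 0.1 level.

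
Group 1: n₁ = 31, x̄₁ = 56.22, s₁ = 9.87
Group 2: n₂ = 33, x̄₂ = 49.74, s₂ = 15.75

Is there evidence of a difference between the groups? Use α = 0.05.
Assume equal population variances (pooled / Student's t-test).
Student's two-sample t-test (equal variances):
H₀: μ₁ = μ₂
H₁: μ₁ ≠ μ₂
df = n₁ + n₂ - 2 = 62
Pooled variance s_p² = [(n₁-1)s₁² + (n₂-1)s₂²] / (n₁ + n₂ - 2) = [(30)(9.87²) + (32)(15.75²)] / 62 = 175.1695
SE = √(s_p²(1/n₁ + 1/n₂)) = √(175.1695 × (1/31 + 1/33)) = 3.3104
t = (x̄₁ - x̄₂) / SE = (56.22 - 49.74) / 3.3104 = 6.48 / 3.3104 = 1.957
p-value = 0.0548

Since p-value > α = 0.05, we fail to reject H₀.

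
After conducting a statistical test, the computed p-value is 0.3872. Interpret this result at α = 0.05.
Since p = 0.3872 > α = 0.05, fail to reject H₀.
There is insufficient evidence to reject the null hypothesis; the result is not statistically significant at the 0.05 level.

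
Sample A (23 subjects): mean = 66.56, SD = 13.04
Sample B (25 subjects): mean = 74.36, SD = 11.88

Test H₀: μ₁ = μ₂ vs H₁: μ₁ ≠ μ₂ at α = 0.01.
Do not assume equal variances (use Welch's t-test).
Welch's two-sample t-test:
H₀: μ₁ = μ₂
H₁: μ₁ ≠ μ₂
s₁²/n₁ = 13.04²/23 = 7.3931,  s₂²/n₂ = 11.88²/25 = 5.6454
SE = √(s₁²/n₁ + s₂²/n₂) = √(7.3931 + 5.6454) = 3.6109
df (Welch-Satterthwaite) = (s₁²/n₁ + s₂²/n₂)² / [(s₁²/n₁)²/(n₁-1) + (s₂²/n₂)²/(n₂-1)] ≈ 44.59
t = (x̄₁ - x̄₂) / SE = (66.56 - 74.36) / 3.6109 = -7.80 / 3.6109 = -2.160
p-value = 0.0362

Since p-value > α = 0.01, we fail to reject H₀.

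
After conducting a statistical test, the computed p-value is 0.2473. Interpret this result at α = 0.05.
Since p = 0.2473 > α = 0.05, fail to reject H₀.
There is insufficient evidence to reject the null hypothesis; the result is not statistically significant at the 0.05 level.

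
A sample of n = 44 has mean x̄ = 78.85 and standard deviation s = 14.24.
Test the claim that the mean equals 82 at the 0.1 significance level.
One-sample t-test:
H₀: μ = 82
H₁: μ ≠ 82
df = n - 1 = 43
t = (x̄ - μ₀) / (s/√n) = (78.85 - 82) / (14.24/√44) = -1.467
p-value = 0.1496

Since p-value > α = 0.1, we fail to reject H₀.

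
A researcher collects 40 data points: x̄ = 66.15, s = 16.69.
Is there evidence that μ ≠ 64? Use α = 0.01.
One-sample t-test:
H₀: μ = 64
H₁: μ ≠ 64
df = n - 1 = 39
t = (x̄ - μ₀) / (s/√n) = (66.15 - 64) / (16.69/√40) = 0.815
p-value = 0.4202

Since p-value > α = 0.01, we fail to reject H₀.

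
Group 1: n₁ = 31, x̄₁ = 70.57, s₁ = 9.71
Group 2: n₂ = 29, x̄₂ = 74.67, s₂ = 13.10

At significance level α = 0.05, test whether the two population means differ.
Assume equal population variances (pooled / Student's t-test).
Student's two-sample t-test (equal variances):
H₀: μ₁ = μ₂
H₁: μ₁ ≠ μ₂
df = n₁ + n₂ - 2 = 58
Pooled variance s_p² = [(n₁-1)s₁² + (n₂-1)s₂²] / (n₁ + n₂ - 2) = [(30)(9.71²) + (28)(13.10²)] / 58 = 131.6138
SE = √(s_p²(1/n₁ + 1/n₂)) = √(131.6138 × (1/31 + 1/29)) = 2.9638
t = (x̄₁ - x̄₂) / SE = (70.57 - 74.67) / 2.9638 = -4.10 / 2.9638 = -1.383
p-value = 0.1719

Since p-value > α = 0.05, we fail to reject H₀.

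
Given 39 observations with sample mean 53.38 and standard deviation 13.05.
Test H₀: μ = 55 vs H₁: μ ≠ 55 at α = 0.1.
One-sample t-test:
H₀: μ = 55
H₁: μ ≠ 55
df = n - 1 = 38
t = (x̄ - μ₀) / (s/√n) = (53.38 - 55) / (13.05/√39) = -0.775
p-value = 0.4430

Since p-value > α = 0.1, we fail to reject H₀.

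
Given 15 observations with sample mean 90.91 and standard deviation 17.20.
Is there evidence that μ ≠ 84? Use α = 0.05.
One-sample t-test:
H₀: μ = 84
H₁: μ ≠ 84
df = n - 1 = 14
t = (x̄ - μ₀) / (s/√n) = (90.91 - 84) / (17.20/√15) = 1.556
p-value = 0.1420

Since p-value > α = 0.05, we fail to reject H₀.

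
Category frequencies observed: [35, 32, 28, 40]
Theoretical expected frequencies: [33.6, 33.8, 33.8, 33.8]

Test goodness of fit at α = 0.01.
Chi-square goodness of fit test:
H₀: observed counts match expected distribution
H₁: observed counts differ from expected distribution
df = k - 1 = 3
χ² = Σ(O - E)²/E
   = (35 - 33.6)²/33.6 + (32 - 33.8)²/33.8 + (28 - 33.8)²/33.8 + (40 - 33.8)²/33.8
   = 0.058 + 0.096 + 0.995 + 1.137
   = 2.29
p-value = 0.5151

Since p-value > α = 0.01, we fail to reject H₀.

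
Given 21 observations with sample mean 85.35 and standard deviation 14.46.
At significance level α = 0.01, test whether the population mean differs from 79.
One-sample t-test:
H₀: μ = 79
H₁: μ ≠ 79
df = n - 1 = 20
t = (x̄ - μ₀) / (s/√n) = (85.35 - 79) / (14.46/√21) = 2.012
p-value = 0.0578

Since p-value > α = 0.01, we fail to reject H₀.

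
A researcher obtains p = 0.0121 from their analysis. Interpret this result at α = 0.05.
Since p = 0.0121 < α = 0.05, reject H₀.
There is sufficient evidence to reject the null hypothesis; the result is statistically significant at the 0.05 level.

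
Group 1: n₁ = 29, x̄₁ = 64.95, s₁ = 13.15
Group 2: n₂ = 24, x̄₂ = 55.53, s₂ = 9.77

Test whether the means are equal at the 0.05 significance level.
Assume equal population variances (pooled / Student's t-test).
Student's two-sample t-test (equal variances):
H₀: μ₁ = μ₂
H₁: μ₁ ≠ μ₂
df = n₁ + n₂ - 2 = 51
Pooled variance s_p² = [(n₁-1)s₁² + (n₂-1)s₂²] / (n₁ + n₂ - 2) = [(28)(13.15²) + (23)(9.77²)] / 51 = 137.9852
SE = √(s_p²(1/n₁ + 1/n₂)) = √(137.9852 × (1/29 + 1/24)) = 3.2415
t = (x̄₁ - x̄₂) / SE = (64.95 - 55.53) / 3.2415 = 9.42 / 3.2415 = 2.906
p-value = 0.0054

Since p-value < α = 0.05, we reject H₀.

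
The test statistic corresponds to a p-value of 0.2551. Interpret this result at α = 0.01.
Since p = 0.2551 > α = 0.01, fail to reject H₀.
There is insufficient evidence to reject the null hypothesis; the result is not statistically significant at the 0.01 level.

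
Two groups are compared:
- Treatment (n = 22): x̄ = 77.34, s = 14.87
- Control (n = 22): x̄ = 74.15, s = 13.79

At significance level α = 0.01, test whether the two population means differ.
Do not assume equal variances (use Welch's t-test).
Welch's two-sample t-test:
H₀: μ₁ = μ₂
H₁: μ₁ ≠ μ₂
s₁²/n₁ = 14.87²/22 = 10.0508,  s₂²/n₂ = 13.79²/22 = 8.6438
SE = √(s₁²/n₁ + s₂²/n₂) = √(10.0508 + 8.6438) = 4.3237
df (Welch-Satterthwaite) = (s₁²/n₁ + s₂²/n₂)² / [(s₁²/n₁)²/(n₁-1) + (s₂²/n₂)²/(n₂-1)] ≈ 41.76
t = (x̄₁ - x̄₂) / SE = (77.34 - 74.15) / 4.3237 = 3.19 / 4.3237 = 0.738
p-value = 0.4648

Since p-value > α = 0.01, we fail to reject H₀.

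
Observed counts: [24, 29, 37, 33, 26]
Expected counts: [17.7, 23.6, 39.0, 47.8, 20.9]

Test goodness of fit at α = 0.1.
Chi-square goodness of fit test:
H₀: observed counts match expected distribution
H₁: observed counts differ from expected distribution
df = k - 1 = 4
χ² = Σ(O - E)²/E
   = (24 - 17.7)²/17.7 + (29 - 23.6)²/23.6 + (37 - 39.0)²/39.0 + (33 - 47.8)²/47.8 + (26 - 20.9)²/20.9
   = 2.242 + 1.236 + 0.103 + 4.582 + 1.244
   = 9.41
p-value = 0.0517

Since p-value < α = 0.1, we reject H₀.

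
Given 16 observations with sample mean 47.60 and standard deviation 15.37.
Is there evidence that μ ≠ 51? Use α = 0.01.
One-sample t-test:
H₀: μ = 51
H₁: μ ≠ 51
df = n - 1 = 15
t = (x̄ - μ₀) / (s/√n) = (47.60 - 51) / (15.37/√16) = -0.885
p-value = 0.3902

Since p-value > α = 0.01, we fail to reject H₀.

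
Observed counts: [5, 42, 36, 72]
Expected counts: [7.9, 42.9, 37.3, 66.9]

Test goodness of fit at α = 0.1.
Chi-square goodness of fit test:
H₀: observed counts match expected distribution
H₁: observed counts differ from expected distribution
df = k - 1 = 3
χ² = Σ(O - E)²/E
   = (5 - 7.9)²/7.9 + (42 - 42.9)²/42.9 + (36 - 37.3)²/37.3 + (72 - 66.9)²/66.9
   = 1.065 + 0.019 + 0.045 + 0.389
   = 1.52
p-value = 0.6782

Since p-value > α = 0.1, we fail to reject H₀.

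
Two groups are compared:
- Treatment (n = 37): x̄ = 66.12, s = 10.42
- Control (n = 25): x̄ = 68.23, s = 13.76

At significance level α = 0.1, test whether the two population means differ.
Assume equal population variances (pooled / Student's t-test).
Student's two-sample t-test (equal variances):
H₀: μ₁ = μ₂
H₁: μ₁ ≠ μ₂
df = n₁ + n₂ - 2 = 60
Pooled variance s_p² = [(n₁-1)s₁² + (n₂-1)s₂²] / (n₁ + n₂ - 2) = [(36)(10.42²) + (24)(13.76²)] / 60 = 140.8809
SE = √(s_p²(1/n₁ + 1/n₂)) = √(140.8809 × (1/37 + 1/25)) = 3.0729
t = (x̄₁ - x̄₂) / SE = (66.12 - 68.23) / 3.0729 = -2.11 / 3.0729 = -0.687
p-value = 0.4950

Since p-value > α = 0.1, we fail to reject H₀.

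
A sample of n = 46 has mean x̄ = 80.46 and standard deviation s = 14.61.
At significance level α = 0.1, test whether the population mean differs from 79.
One-sample t-test:
H₀: μ = 79
H₁: μ ≠ 79
df = n - 1 = 45
t = (x̄ - μ₀) / (s/√n) = (80.46 - 79) / (14.61/√46) = 0.678
p-value = 0.5014

Since p-value > α = 0.1, we fail to reject H₀.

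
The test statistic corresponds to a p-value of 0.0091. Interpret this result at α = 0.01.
Since p = 0.0091 < α = 0.01, reject H₀.
There is sufficient evidence to reject the null hypothesis; the result is statistically significant at the 0.01 level.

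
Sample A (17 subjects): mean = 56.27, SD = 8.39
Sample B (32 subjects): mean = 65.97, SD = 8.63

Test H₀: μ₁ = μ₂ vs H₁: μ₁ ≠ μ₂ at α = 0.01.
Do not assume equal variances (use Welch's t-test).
Welch's two-sample t-test:
H₀: μ₁ = μ₂
H₁: μ₁ ≠ μ₂
s₁²/n₁ = 8.39²/17 = 4.1407,  s₂²/n₂ = 8.63²/32 = 2.3274
SE = √(s₁²/n₁ + s₂²/n₂) = √(4.1407 + 2.3274) = 2.5432
df (Welch-Satterthwaite) = (s₁²/n₁ + s₂²/n₂)² / [(s₁²/n₁)²/(n₁-1) + (s₂²/n₂)²/(n₂-1)] ≈ 33.57
t = (x̄₁ - x̄₂) / SE = (56.27 - 65.97) / 2.5432 = -9.70 / 2.5432 = -3.814
p-value = 0.0006

Since p-value < α = 0.01, we reject H₀.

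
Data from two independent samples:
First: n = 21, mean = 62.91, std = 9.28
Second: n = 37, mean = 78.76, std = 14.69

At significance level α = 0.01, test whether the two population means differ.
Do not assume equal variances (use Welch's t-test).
Welch's two-sample t-test:
H₀: μ₁ = μ₂
H₁: μ₁ ≠ μ₂
s₁²/n₁ = 9.28²/21 = 4.1009,  s₂²/n₂ = 14.69²/37 = 5.8323
SE = √(s₁²/n₁ + s₂²/n₂) = √(4.1009 + 5.8323) = 3.1517
df (Welch-Satterthwaite) = (s₁²/n₁ + s₂²/n₂)² / [(s₁²/n₁)²/(n₁-1) + (s₂²/n₂)²/(n₂-1)] ≈ 55.25
t = (x̄₁ - x̄₂) / SE = (62.91 - 78.76) / 3.1517 = -15.85 / 3.1517 = -5.029
p-value < 0.0001

Since p-value < α = 0.01, we reject H₀.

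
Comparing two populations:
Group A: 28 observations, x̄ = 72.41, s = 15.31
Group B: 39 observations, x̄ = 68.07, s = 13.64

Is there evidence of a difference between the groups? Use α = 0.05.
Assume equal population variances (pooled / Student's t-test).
Student's two-sample t-test (equal variances):
H₀: μ₁ = μ₂
H₁: μ₁ ≠ μ₂
df = n₁ + n₂ - 2 = 65
Pooled variance s_p² = [(n₁-1)s₁² + (n₂-1)s₂²] / (n₁ + n₂ - 2) = [(27)(15.31²) + (38)(13.64²)] / 65 = 206.1320
SE = √(s_p²(1/n₁ + 1/n₂)) = √(206.1320 × (1/28 + 1/39)) = 3.5563
t = (x̄₁ - x̄₂) / SE = (72.41 - 68.07) / 3.5563 = 4.34 / 3.5563 = 1.220
p-value = 0.2267

Since p-value > α = 0.05, we fail to reject H₀.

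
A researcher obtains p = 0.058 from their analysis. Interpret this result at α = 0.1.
Since p = 0.058 < α = 0.1, reject H₀.
There is sufficient evidence to reject the null hypothesis; the result is statistically significant at the 0.1 level.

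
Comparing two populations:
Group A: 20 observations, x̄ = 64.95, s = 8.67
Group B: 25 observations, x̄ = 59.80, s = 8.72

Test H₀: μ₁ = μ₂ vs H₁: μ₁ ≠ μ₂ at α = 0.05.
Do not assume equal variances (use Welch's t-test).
Welch's two-sample t-test:
H₀: μ₁ = μ₂
H₁: μ₁ ≠ μ₂
s₁²/n₁ = 8.67²/20 = 3.7584,  s₂²/n₂ = 8.72²/25 = 3.0415
SE = √(s₁²/n₁ + s₂²/n₂) = √(3.7584 + 3.0415) = 2.6077
df (Welch-Satterthwaite) = (s₁²/n₁ + s₂²/n₂)² / [(s₁²/n₁)²/(n₁-1) + (s₂²/n₂)²/(n₂-1)] ≈ 40.96
t = (x̄₁ - x̄₂) / SE = (64.95 - 59.80) / 2.6077 = 5.15 / 2.6077 = 1.975
p-value = 0.0550

Since p-value > α = 0.05, we fail to reject H₀.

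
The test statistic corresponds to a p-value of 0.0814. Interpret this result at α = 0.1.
Since p = 0.0814 < α = 0.1, reject H₀.
There is sufficient evidence to reject the null hypothesis; the result is statistically significant at the 0.1 level.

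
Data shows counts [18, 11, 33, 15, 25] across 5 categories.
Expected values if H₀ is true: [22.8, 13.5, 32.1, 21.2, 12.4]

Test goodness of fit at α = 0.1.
Chi-square goodness of fit test:
H₀: observed counts match expected distribution
H₁: observed counts differ from expected distribution
df = k - 1 = 4
χ² = Σ(O - E)²/E
   = (18 - 22.8)²/22.8 + (11 - 13.5)²/13.5 + (33 - 32.1)²/32.1 + (15 - 21.2)²/21.2 + (25 - 12.4)²/12.4
   = 1.011 + 0.463 + 0.025 + 1.813 + 12.803
   = 16.12
p-value = 0.0029

Since p-value < α = 0.1, we reject H₀.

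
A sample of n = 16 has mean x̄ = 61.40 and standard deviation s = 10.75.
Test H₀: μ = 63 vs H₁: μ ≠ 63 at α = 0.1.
One-sample t-test:
H₀: μ = 63
H₁: μ ≠ 63
df = n - 1 = 15
t = (x̄ - μ₀) / (s/√n) = (61.40 - 63) / (10.75/√16) = -0.595
p-value = 0.5605

Since p-value > α = 0.1, we fail to reject H₀.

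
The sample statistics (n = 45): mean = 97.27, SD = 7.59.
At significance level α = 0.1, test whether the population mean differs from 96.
One-sample t-test:
H₀: μ = 96
H₁: μ ≠ 96
df = n - 1 = 44
t = (x̄ - μ₀) / (s/√n) = (97.27 - 96) / (7.59/√45) = 1.122
p-value = 0.2678

Since p-value > α = 0.1, we fail to reject H₀.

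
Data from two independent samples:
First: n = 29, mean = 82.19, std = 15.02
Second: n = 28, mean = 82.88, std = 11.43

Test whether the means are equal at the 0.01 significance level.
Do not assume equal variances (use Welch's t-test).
Welch's two-sample t-test:
H₀: μ₁ = μ₂
H₁: μ₁ ≠ μ₂
s₁²/n₁ = 15.02²/29 = 7.7793,  s₂²/n₂ = 11.43²/28 = 4.6659
SE = √(s₁²/n₁ + s₂²/n₂) = √(7.7793 + 4.6659) = 3.5278
df (Welch-Satterthwaite) = (s₁²/n₁ + s₂²/n₂)² / [(s₁²/n₁)²/(n₁-1) + (s₂²/n₂)²/(n₂-1)] ≈ 52.19
t = (x̄₁ - x̄₂) / SE = (82.19 - 82.88) / 3.5278 = -0.69 / 3.5278 = -0.196
p-value = 0.8457

Since p-value > α = 0.01, we fail to reject H₀.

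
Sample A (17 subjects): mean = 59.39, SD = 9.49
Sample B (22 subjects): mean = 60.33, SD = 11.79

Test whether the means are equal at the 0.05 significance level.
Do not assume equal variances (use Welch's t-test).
Welch's two-sample t-test:
H₀: μ₁ = μ₂
H₁: μ₁ ≠ μ₂
s₁²/n₁ = 9.49²/17 = 5.2977,  s₂²/n₂ = 11.79²/22 = 6.3184
SE = √(s₁²/n₁ + s₂²/n₂) = √(5.2977 + 6.3184) = 3.4082
df (Welch-Satterthwaite) = (s₁²/n₁ + s₂²/n₂)² / [(s₁²/n₁)²/(n₁-1) + (s₂²/n₂)²/(n₂-1)] ≈ 36.92
t = (x̄₁ - x̄₂) / SE = (59.39 - 60.33) / 3.4082 = -0.94 / 3.4082 = -0.276
p-value = 0.7842

Since p-value > α = 0.05, we fail to reject H₀.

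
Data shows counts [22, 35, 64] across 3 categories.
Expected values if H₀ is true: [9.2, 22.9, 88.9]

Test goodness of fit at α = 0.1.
Chi-square goodness of fit test:
H₀: observed counts match expected distribution
H₁: observed counts differ from expected distribution
df = k - 1 = 2
χ² = Σ(O - E)²/E
   = (22 - 9.2)²/9.2 + (35 - 22.9)²/22.9 + (64 - 88.9)²/88.9
   = 17.809 + 6.393 + 6.974
   = 31.18
p-value < 0.0001

Since p-value < α = 0.1, we reject H₀.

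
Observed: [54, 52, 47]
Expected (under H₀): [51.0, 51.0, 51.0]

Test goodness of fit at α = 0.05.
Chi-square goodness of fit test:
H₀: observed counts match expected distribution
H₁: observed counts differ from expected distribution
df = k - 1 = 2
χ² = Σ(O - E)²/E
   = (54 - 51.0)²/51.0 + (52 - 51.0)²/51.0 + (47 - 51.0)²/51.0
   = 0.176 + 0.020 + 0.314
   = 0.51
p-value = 0.7750

Since p-value > α = 0.05, we fail to reject H₀.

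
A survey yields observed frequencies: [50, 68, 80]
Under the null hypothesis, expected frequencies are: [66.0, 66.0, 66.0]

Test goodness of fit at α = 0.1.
Chi-square goodness of fit test:
H₀: observed counts match expected distribution
H₁: observed counts differ from expected distribution
df = k - 1 = 2
χ² = Σ(O - E)²/E
   = (50 - 66.0)²/66.0 + (68 - 66.0)²/66.0 + (80 - 66.0)²/66.0
   = 3.879 + 0.061 + 2.970
   = 6.91
p-value = 0.0316

Since p-value < α = 0.1, we reject H₀.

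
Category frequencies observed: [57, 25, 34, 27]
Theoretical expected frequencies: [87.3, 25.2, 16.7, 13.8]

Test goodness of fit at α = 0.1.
Chi-square goodness of fit test:
H₀: observed counts match expected distribution
H₁: observed counts differ from expected distribution
df = k - 1 = 3
χ² = Σ(O - E)²/E
   = (57 - 87.3)²/87.3 + (25 - 25.2)²/25.2 + (34 - 16.7)²/16.7 + (27 - 13.8)²/13.8
   = 10.516 + 0.002 + 17.922 + 12.626
   = 41.07
p-value < 0.0001

Since p-value < α = 0.1, we reject H₀.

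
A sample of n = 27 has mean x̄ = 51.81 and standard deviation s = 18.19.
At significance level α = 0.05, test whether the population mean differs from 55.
One-sample t-test:
H₀: μ = 55
H₁: μ ≠ 55
df = n - 1 = 26
t = (x̄ - μ₀) / (s/√n) = (51.81 - 55) / (18.19/√27) = -0.911
p-value = 0.3705

Since p-value > α = 0.05, we fail to reject H₀.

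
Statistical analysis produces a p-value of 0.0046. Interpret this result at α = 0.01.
Since p = 0.0046 < α = 0.01, reject H₀.
There is sufficient evidence to reject the null hypothesis; the result is statistically significant at the 0.01 level.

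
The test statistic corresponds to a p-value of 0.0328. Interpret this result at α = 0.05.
Since p = 0.0328 < α = 0.05, reject H₀.
There is sufficient evidence to reject the null hypothesis; the result is statistically significant at the 0.05 level.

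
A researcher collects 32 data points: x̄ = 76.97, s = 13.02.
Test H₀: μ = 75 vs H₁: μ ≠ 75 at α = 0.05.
One-sample t-test:
H₀: μ = 75
H₁: μ ≠ 75
df = n - 1 = 31
t = (x̄ - μ₀) / (s/√n) = (76.97 - 75) / (13.02/√32) = 0.856
p-value = 0.3986

Since p-value > α = 0.05, we fail to reject H₀.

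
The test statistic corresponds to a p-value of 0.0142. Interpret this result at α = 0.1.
Since p = 0.0142 < α = 0.1, reject H₀.
There is sufficient evidence to reject the null hypothesis; the result is statistically significant at the 0.1 level.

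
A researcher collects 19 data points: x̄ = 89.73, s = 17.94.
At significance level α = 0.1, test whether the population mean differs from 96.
One-sample t-test:
H₀: μ = 96
H₁: μ ≠ 96
df = n - 1 = 18
t = (x̄ - μ₀) / (s/√n) = (89.73 - 96) / (17.94/√19) = -1.523
p-value = 0.1450

Since p-value > α = 0.1, we fail to reject H₀.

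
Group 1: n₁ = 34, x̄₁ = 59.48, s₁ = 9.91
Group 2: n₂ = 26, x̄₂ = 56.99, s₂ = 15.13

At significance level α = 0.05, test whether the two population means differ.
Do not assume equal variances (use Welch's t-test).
Welch's two-sample t-test:
H₀: μ₁ = μ₂
H₁: μ₁ ≠ μ₂
s₁²/n₁ = 9.91²/34 = 2.8885,  s₂²/n₂ = 15.13²/26 = 8.8045
SE = √(s₁²/n₁ + s₂²/n₂) = √(2.8885 + 8.8045) = 3.4195
df (Welch-Satterthwaite) = (s₁²/n₁ + s₂²/n₂)² / [(s₁²/n₁)²/(n₁-1) + (s₂²/n₂)²/(n₂-1)] ≈ 40.77
t = (x̄₁ - x̄₂) / SE = (59.48 - 56.99) / 3.4195 = 2.49 / 3.4195 = 0.728
p-value = 0.4707

Since p-value > α = 0.05, we fail to reject H₀.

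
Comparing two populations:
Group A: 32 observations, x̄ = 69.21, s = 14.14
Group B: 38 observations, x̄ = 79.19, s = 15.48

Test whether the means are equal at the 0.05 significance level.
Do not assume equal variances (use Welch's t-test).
Welch's two-sample t-test:
H₀: μ₁ = μ₂
H₁: μ₁ ≠ μ₂
s₁²/n₁ = 14.14²/32 = 6.2481,  s₂²/n₂ = 15.48²/38 = 6.3061
SE = √(s₁²/n₁ + s₂²/n₂) = √(6.2481 + 6.3061) = 3.5432
df (Welch-Satterthwaite) = (s₁²/n₁ + s₂²/n₂)² / [(s₁²/n₁)²/(n₁-1) + (s₂²/n₂)²/(n₂-1)] ≈ 67.52
t = (x̄₁ - x̄₂) / SE = (69.21 - 79.19) / 3.5432 = -9.98 / 3.5432 = -2.817
p-value = 0.0064

Since p-value < α = 0.05, we reject H₀.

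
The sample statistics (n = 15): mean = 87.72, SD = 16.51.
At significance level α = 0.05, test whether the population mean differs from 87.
One-sample t-test:
H₀: μ = 87
H₁: μ ≠ 87
df = n - 1 = 14
t = (x̄ - μ₀) / (s/√n) = (87.72 - 87) / (16.51/√15) = 0.169
p-value = 0.8683

Since p-value > α = 0.05, we fail to reject H₀.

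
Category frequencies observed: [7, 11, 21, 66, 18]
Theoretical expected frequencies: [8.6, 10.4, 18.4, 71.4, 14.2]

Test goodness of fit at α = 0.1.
Chi-square goodness of fit test:
H₀: observed counts match expected distribution
H₁: observed counts differ from expected distribution
df = k - 1 = 4
χ² = Σ(O - E)²/E
   = (7 - 8.6)²/8.6 + (11 - 10.4)²/10.4 + (21 - 18.4)²/18.4 + (66 - 71.4)²/71.4 + (18 - 14.2)²/14.2
   = 0.298 + 0.035 + 0.367 + 0.408 + 1.017
   = 2.12
p-value = 0.7128

Since p-value > α = 0.1, we fail to reject H₀.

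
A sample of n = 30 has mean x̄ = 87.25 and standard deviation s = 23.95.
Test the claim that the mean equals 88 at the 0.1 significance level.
One-sample t-test:
H₀: μ = 88
H₁: μ ≠ 88
df = n - 1 = 29
t = (x̄ - μ₀) / (s/√n) = (87.25 - 88) / (23.95/√30) = -0.172
p-value = 0.8650

Since p-value > α = 0.1, we fail to reject H₀.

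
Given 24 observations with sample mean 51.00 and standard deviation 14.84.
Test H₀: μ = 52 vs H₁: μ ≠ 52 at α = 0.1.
One-sample t-test:
H₀: μ = 52
H₁: μ ≠ 52
df = n - 1 = 23
t = (x̄ - μ₀) / (s/√n) = (51.00 - 52) / (14.84/√24) = -0.330
p-value = 0.7443

Since p-value > α = 0.1, we fail to reject H₀.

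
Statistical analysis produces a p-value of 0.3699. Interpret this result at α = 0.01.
Since p = 0.3699 > α = 0.01, fail to reject H₀.
There is insufficient evidence to reject the null hypothesis; the result is not statistically significant at the 0.01 level.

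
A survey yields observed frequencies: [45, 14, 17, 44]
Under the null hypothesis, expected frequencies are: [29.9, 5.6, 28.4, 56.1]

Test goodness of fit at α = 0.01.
Chi-square goodness of fit test:
H₀: observed counts match expected distribution
H₁: observed counts differ from expected distribution
df = k - 1 = 3
χ² = Σ(O - E)²/E
   = (45 - 29.9)²/29.9 + (14 - 5.6)²/5.6 + (17 - 28.4)²/28.4 + (44 - 56.1)²/56.1
   = 7.626 + 12.600 + 4.576 + 2.610
   = 27.41
p-value < 0.0001

Since p-value < α = 0.01, we reject H₀.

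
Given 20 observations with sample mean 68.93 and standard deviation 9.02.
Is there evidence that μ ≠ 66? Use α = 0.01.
One-sample t-test:
H₀: μ = 66
H₁: μ ≠ 66
df = n - 1 = 19
t = (x̄ - μ₀) / (s/√n) = (68.93 - 66) / (9.02/√20) = 1.453
p-value = 0.1626

Since p-value > α = 0.01, we fail to reject H₀.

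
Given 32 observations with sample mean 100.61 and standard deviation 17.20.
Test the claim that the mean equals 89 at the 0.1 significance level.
One-sample t-test:
H₀: μ = 89
H₁: μ ≠ 89
df = n - 1 = 31
t = (x̄ - μ₀) / (s/√n) = (100.61 - 89) / (17.20/√32) = 3.818
p-value = 0.0006

Since p-value < α = 0.1, we reject H₀.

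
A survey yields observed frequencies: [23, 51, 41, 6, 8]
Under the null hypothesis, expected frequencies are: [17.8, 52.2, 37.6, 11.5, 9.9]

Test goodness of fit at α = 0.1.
Chi-square goodness of fit test:
H₀: observed counts match expected distribution
H₁: observed counts differ from expected distribution
df = k - 1 = 4
χ² = Σ(O - E)²/E
   = (23 - 17.8)²/17.8 + (51 - 52.2)²/52.2 + (41 - 37.6)²/37.6 + (6 - 11.5)²/11.5 + (8 - 9.9)²/9.9
   = 1.519 + 0.028 + 0.307 + 2.630 + 0.365
   = 4.85
p-value = 0.3031

Since p-value > α = 0.1, we fail to reject H₀.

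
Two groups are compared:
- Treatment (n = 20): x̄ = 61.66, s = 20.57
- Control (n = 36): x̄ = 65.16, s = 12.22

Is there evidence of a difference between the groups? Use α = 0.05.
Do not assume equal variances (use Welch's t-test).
Welch's two-sample t-test:
H₀: μ₁ = μ₂
H₁: μ₁ ≠ μ₂
s₁²/n₁ = 20.57²/20 = 21.1562,  s₂²/n₂ = 12.22²/36 = 4.1480
SE = √(s₁²/n₁ + s₂²/n₂) = √(21.1562 + 4.1480) = 5.0303
df (Welch-Satterthwaite) = (s₁²/n₁ + s₂²/n₂)² / [(s₁²/n₁)²/(n₁-1) + (s₂²/n₂)²/(n₂-1)] ≈ 26.63
t = (x̄₁ - x̄₂) / SE = (61.66 - 65.16) / 5.0303 = -3.50 / 5.0303 = -0.696
p-value = 0.4926

Since p-value > α = 0.05, we fail to reject H₀.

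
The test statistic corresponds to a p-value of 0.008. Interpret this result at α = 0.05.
Since p = 0.008 < α = 0.05, reject H₀.
There is sufficient evidence to reject the null hypothesis; the result is statistically significant at the 0.05 level.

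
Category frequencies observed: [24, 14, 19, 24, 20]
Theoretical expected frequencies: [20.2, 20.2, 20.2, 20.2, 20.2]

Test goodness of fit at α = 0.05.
Chi-square goodness of fit test:
H₀: observed counts match expected distribution
H₁: observed counts differ from expected distribution
df = k - 1 = 4
χ² = Σ(O - E)²/E
   = (24 - 20.2)²/20.2 + (14 - 20.2)²/20.2 + (19 - 20.2)²/20.2 + (24 - 20.2)²/20.2 + (20 - 20.2)²/20.2
   = 0.715 + 1.903 + 0.071 + 0.715 + 0.002
   = 3.41
p-value = 0.4923

Since p-value > α = 0.05, we fail to reject H₀.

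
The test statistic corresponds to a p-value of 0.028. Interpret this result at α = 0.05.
Since p = 0.028 < α = 0.05, reject H₀.
There is sufficient evidence to reject the null hypothesis; the result is statistically significant at the 0.05 level.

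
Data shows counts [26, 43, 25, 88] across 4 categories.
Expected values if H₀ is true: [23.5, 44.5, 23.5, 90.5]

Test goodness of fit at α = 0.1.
Chi-square goodness of fit test:
H₀: observed counts match expected distribution
H₁: observed counts differ from expected distribution
df = k - 1 = 3
χ² = Σ(O - E)²/E
   = (26 - 23.5)²/23.5 + (43 - 44.5)²/44.5 + (25 - 23.5)²/23.5 + (88 - 90.5)²/90.5
   = 0.266 + 0.051 + 0.096 + 0.069
   = 0.48
p-value = 0.9230

Since p-value > α = 0.1, we fail to reject H₀.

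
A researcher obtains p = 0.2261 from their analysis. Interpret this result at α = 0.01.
Since p = 0.2261 > α = 0.01, fail to reject H₀.
There is insufficient evidence to reject the null hypothesis; the result is not statistically significant at the 0.01 level.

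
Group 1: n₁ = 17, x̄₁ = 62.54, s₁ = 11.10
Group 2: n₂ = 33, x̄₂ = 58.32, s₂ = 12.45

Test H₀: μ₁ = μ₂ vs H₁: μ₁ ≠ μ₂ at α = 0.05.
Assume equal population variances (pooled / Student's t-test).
Student's two-sample t-test (equal variances):
H₀: μ₁ = μ₂
H₁: μ₁ ≠ μ₂
df = n₁ + n₂ - 2 = 48
Pooled variance s_p² = [(n₁-1)s₁² + (n₂-1)s₂²] / (n₁ + n₂ - 2) = [(16)(11.10²) + (32)(12.45²)] / 48 = 144.4050
SE = √(s_p²(1/n₁ + 1/n₂)) = √(144.4050 × (1/17 + 1/33)) = 3.5875
t = (x̄₁ - x̄₂) / SE = (62.54 - 58.32) / 3.5875 = 4.22 / 3.5875 = 1.176
p-value = 0.2453

Since p-value > α = 0.05, we fail to reject H₀.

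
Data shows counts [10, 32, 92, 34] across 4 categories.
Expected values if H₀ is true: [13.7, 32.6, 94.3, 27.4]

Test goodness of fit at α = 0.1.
Chi-square goodness of fit test:
H₀: observed counts match expected distribution
H₁: observed counts differ from expected distribution
df = k - 1 = 3
χ² = Σ(O - E)²/E
   = (10 - 13.7)²/13.7 + (32 - 32.6)²/32.6 + (92 - 94.3)²/94.3 + (34 - 27.4)²/27.4
   = 0.999 + 0.011 + 0.056 + 1.590
   = 2.66
p-value = 0.4477

Since p-value > α = 0.1, we fail to reject H₀.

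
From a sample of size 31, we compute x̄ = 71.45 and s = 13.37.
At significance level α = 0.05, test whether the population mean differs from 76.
One-sample t-test:
H₀: μ = 76
H₁: μ ≠ 76
df = n - 1 = 30
t = (x̄ - μ₀) / (s/√n) = (71.45 - 76) / (13.37/√31) = -1.895
p-value = 0.0678

Since p-value > α = 0.05, we fail to reject H₀.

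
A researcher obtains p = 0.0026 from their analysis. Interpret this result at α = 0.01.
Since p = 0.0026 < α = 0.01, reject H₀.
There is sufficient evidence to reject the null hypothesis; the result is statistically significant at the 0.01 level.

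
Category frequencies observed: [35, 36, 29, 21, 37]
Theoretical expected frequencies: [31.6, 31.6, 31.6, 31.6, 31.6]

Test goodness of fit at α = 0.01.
Chi-square goodness of fit test:
H₀: observed counts match expected distribution
H₁: observed counts differ from expected distribution
df = k - 1 = 4
χ² = Σ(O - E)²/E
   = (35 - 31.6)²/31.6 + (36 - 31.6)²/31.6 + (29 - 31.6)²/31.6 + (21 - 31.6)²/31.6 + (37 - 31.6)²/31.6
   = 0.366 + 0.613 + 0.214 + 3.556 + 0.923
   = 5.67
p-value = 0.2251

Since p-value > α = 0.01, we fail to reject H₀.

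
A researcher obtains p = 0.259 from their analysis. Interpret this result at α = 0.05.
Since p = 0.259 > α = 0.05, fail to reject H₀.
There is insufficient evidence to reject the null hypothesis; the result is not statistically significant at the 0.05 level.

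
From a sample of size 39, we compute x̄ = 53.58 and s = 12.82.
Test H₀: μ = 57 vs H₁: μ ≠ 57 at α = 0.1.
One-sample t-test:
H₀: μ = 57
H₁: μ ≠ 57
df = n - 1 = 38
t = (x̄ - μ₀) / (s/√n) = (53.58 - 57) / (12.82/√39) = -1.666
p-value = 0.1039

Since p-value > α = 0.1, we fail to reject H₀.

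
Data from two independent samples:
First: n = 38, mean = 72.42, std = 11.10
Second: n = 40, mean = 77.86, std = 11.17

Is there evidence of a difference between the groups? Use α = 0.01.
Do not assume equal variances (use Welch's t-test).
Welch's two-sample t-test:
H₀: μ₁ = μ₂
H₁: μ₁ ≠ μ₂
s₁²/n₁ = 11.10²/38 = 3.2424,  s₂²/n₂ = 11.17²/40 = 3.1192
SE = √(s₁²/n₁ + s₂²/n₂) = √(3.2424 + 3.1192) = 2.5222
df (Welch-Satterthwaite) = (s₁²/n₁ + s₂²/n₂)² / [(s₁²/n₁)²/(n₁-1) + (s₂²/n₂)²/(n₂-1)] ≈ 75.84
t = (x̄₁ - x̄₂) / SE = (72.42 - 77.86) / 2.5222 = -5.44 / 2.5222 = -2.157
p-value = 0.0342

Since p-value > α = 0.01, we fail to reject H₀.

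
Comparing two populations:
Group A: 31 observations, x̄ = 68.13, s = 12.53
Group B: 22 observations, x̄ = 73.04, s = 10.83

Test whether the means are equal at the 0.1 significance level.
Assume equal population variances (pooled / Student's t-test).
Student's two-sample t-test (equal variances):
H₀: μ₁ = μ₂
H₁: μ₁ ≠ μ₂
df = n₁ + n₂ - 2 = 51
Pooled variance s_p² = [(n₁-1)s₁² + (n₂-1)s₂²] / (n₁ + n₂ - 2) = [(30)(12.53²) + (21)(10.83²)] / 51 = 140.6489
SE = √(s_p²(1/n₁ + 1/n₂)) = √(140.6489 × (1/31 + 1/22)) = 3.3061
t = (x̄₁ - x̄₂) / SE = (68.13 - 73.04) / 3.3061 = -4.91 / 3.3061 = -1.485
p-value = 0.1437

Since p-value > α = 0.1, we fail to reject H₀.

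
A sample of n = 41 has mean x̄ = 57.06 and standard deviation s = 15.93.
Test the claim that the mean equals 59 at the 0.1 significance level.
One-sample t-test:
H₀: μ = 59
H₁: μ ≠ 59
df = n - 1 = 40
t = (x̄ - μ₀) / (s/√n) = (57.06 - 59) / (15.93/√41) = -0.780
p-value = 0.4401

Since p-value > α = 0.1, we fail to reject H₀.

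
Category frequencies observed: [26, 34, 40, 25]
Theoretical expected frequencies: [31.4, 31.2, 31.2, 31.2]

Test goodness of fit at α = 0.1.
Chi-square goodness of fit test:
H₀: observed counts match expected distribution
H₁: observed counts differ from expected distribution
df = k - 1 = 3
χ² = Σ(O - E)²/E
   = (26 - 31.4)²/31.4 + (34 - 31.2)²/31.2 + (40 - 31.2)²/31.2 + (25 - 31.2)²/31.2
   = 0.929 + 0.251 + 2.482 + 1.232
   = 4.89
p-value = 0.1797

Since p-value > α = 0.1, we fail to reject H₀.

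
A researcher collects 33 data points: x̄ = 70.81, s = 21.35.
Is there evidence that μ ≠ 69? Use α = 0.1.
One-sample t-test:
H₀: μ = 69
H₁: μ ≠ 69
df = n - 1 = 32
t = (x̄ - μ₀) / (s/√n) = (70.81 - 69) / (21.35/√33) = 0.487
p-value = 0.6296

Since p-value > α = 0.1, we fail to reject H₀.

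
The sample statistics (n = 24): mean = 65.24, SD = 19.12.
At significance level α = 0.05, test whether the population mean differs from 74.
One-sample t-test:
H₀: μ = 74
H₁: μ ≠ 74
df = n - 1 = 23
t = (x̄ - μ₀) / (s/√n) = (65.24 - 74) / (19.12/√24) = -2.245
p-value = 0.0347

Since p-value < α = 0.05, we reject H₀.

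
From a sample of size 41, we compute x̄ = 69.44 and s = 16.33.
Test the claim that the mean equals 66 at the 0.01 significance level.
One-sample t-test:
H₀: μ = 66
H₁: μ ≠ 66
df = n - 1 = 40
t = (x̄ - μ₀) / (s/√n) = (69.44 - 66) / (16.33/√41) = 1.349
p-value = 0.1850

Since p-value > α = 0.01, we fail to reject H₀.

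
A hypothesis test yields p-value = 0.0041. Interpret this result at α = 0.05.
Since p = 0.0041 < α = 0.05, reject H₀.
There is sufficient evidence to reject the null hypothesis; the result is statistically significant at the 0.05 level.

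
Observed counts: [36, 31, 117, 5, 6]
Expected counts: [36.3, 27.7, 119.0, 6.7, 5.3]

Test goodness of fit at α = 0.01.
Chi-square goodness of fit test:
H₀: observed counts match expected distribution
H₁: observed counts differ from expected distribution
df = k - 1 = 4
χ² = Σ(O - E)²/E
   = (36 - 36.3)²/36.3 + (31 - 27.7)²/27.7 + (117 - 119.0)²/119.0 + (5 - 6.7)²/6.7 + (6 - 5.3)²/5.3
   = 0.002 + 0.393 + 0.034 + 0.431 + 0.092
   = 0.95
p-value = 0.9168

Since p-value > α = 0.01, we fail to reject H₀.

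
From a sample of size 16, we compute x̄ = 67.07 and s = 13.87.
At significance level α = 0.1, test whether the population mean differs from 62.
One-sample t-test:
H₀: μ = 62
H₁: μ ≠ 62
df = n - 1 = 15
t = (x̄ - μ₀) / (s/√n) = (67.07 - 62) / (13.87/√16) = 1.462
p-value = 0.1643

Since p-value > α = 0.1, we fail to reject H₀.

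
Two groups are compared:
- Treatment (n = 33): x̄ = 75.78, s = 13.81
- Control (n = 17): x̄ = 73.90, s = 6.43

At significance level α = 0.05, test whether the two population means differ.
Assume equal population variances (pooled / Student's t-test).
Student's two-sample t-test (equal variances):
H₀: μ₁ = μ₂
H₁: μ₁ ≠ μ₂
df = n₁ + n₂ - 2 = 48
Pooled variance s_p² = [(n₁-1)s₁² + (n₂-1)s₂²] / (n₁ + n₂ - 2) = [(32)(13.81²) + (16)(6.43²)] / 48 = 140.9257
SE = √(s_p²(1/n₁ + 1/n₂)) = √(140.9257 × (1/33 + 1/17)) = 3.5440
t = (x̄₁ - x̄₂) / SE = (75.78 - 73.90) / 3.5440 = 1.88 / 3.5440 = 0.530
p-value = 0.5982

Since p-value > α = 0.05, we fail to reject H₀.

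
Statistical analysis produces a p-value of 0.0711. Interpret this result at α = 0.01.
Since p = 0.0711 > α = 0.01, fail to reject H₀.
There is insufficient evidence to reject the null hypothesis; the result is not statistically significant at the 0.01 level.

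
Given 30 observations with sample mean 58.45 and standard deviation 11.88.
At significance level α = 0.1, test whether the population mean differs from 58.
One-sample t-test:
H₀: μ = 58
H₁: μ ≠ 58
df = n - 1 = 29
t = (x̄ - μ₀) / (s/√n) = (58.45 - 58) / (11.88/√30) = 0.207
p-value = 0.8371

Since p-value > α = 0.1, we fail to reject H₀.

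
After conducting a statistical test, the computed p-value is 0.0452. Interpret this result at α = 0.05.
Since p = 0.0452 < α = 0.05, reject H₀.
There is sufficient evidence to reject the null hypothesis; the result is statistically significant at the 0.05 level.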